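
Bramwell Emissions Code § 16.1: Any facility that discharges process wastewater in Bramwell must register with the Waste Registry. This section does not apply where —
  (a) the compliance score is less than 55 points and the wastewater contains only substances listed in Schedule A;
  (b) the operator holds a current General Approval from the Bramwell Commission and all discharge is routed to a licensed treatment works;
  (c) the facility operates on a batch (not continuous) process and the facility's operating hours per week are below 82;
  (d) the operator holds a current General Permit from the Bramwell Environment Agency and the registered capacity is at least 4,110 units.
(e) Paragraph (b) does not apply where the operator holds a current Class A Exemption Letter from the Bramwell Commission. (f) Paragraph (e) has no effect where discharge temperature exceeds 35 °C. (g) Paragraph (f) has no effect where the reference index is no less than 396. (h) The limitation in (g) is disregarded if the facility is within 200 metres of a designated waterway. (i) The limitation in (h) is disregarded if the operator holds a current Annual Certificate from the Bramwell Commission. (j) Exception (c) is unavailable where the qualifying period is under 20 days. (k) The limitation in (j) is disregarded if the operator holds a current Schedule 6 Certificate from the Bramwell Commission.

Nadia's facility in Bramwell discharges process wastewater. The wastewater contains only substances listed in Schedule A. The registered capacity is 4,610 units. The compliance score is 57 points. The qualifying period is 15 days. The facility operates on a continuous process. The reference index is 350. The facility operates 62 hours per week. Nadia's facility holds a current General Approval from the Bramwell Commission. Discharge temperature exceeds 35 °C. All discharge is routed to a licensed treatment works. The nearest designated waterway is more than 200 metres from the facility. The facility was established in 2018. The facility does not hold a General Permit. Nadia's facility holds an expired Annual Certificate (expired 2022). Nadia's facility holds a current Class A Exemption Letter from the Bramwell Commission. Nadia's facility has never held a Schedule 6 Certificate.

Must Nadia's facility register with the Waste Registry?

No — exception (b) applies; Nadia's facility is not required to register with the Waste Registry.

Exception (a) fails — the compliance score is 57 points, not less than 55 points.
All of (b)'s requirements are met (a current General Approval is held; discharge is routed to a licensed treatment works). Under paragraphs (e)–(i): (e) applies (a current Class A Exemption Letter is held), but is overridden by (f): (f) is triggered — discharge temperature exceeds 35 °C. (g), which would lift (f), is inapplicable — the reference index is 350, short of 396. (b) remains available.
Exception (c) does not apply: the facility operates on a continuous process.
Exception (d) does not apply: no General Permit is held.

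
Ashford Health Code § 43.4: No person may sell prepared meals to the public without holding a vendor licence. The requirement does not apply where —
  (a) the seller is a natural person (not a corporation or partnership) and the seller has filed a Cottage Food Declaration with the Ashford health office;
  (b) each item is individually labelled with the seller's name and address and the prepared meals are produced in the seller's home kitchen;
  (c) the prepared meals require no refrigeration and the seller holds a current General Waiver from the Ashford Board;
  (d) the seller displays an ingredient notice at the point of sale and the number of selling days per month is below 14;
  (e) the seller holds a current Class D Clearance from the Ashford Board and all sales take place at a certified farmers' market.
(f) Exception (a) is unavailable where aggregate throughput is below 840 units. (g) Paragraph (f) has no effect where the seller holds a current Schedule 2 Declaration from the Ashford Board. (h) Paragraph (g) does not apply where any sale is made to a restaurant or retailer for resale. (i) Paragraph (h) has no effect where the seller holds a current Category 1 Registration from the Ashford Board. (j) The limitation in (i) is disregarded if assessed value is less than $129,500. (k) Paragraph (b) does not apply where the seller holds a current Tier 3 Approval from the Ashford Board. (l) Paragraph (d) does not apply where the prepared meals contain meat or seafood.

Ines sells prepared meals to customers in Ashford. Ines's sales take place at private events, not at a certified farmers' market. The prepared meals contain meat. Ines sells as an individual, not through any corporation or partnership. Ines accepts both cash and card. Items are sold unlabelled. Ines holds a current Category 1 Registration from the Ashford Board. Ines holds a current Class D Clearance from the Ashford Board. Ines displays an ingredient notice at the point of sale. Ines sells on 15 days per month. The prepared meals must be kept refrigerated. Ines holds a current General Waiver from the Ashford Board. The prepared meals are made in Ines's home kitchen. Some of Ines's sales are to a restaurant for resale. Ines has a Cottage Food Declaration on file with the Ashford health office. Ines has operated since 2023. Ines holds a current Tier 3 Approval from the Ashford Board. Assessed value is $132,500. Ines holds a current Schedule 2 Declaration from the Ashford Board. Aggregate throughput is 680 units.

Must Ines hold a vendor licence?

No — exception (a) applies; Ines is not required to hold a vendor licence.

Exception (a)'s conditions are all satisfied: the seller is a natural person; a Cottage Food Declaration is on file. As to paragraphs (f)–(j): (f) would limit (a) — aggregate throughput is 680 units, below the 840 units limit — but (g) sets (f) aside: (g) operates against (f): a current Schedule 2 Declaration is held. (h) applies (some sales are to a restaurant for resale), but is overridden by (i): (i) operates against (h): a current Category 1 Registration is held. (j) is not triggered (assessed value is $132,500, not less than $129,500), so (i) stands. So (a) applies.
Exception (b) requires that each item is individually labelled with the seller's name and address; but items are sold unlabelled, so (b) is unavailable.
Exception (c) requires that the prepared meals require no refrigeration; but the prepared meals require refrigeration, so (c) is unavailable.
Exception (d) requires that the number of selling days per month is below 14; but the number of selling days per month is 15, not below 14, so (d) is unavailable.
Exception (e) does not apply: sales are at private events, not a certified farmers' market.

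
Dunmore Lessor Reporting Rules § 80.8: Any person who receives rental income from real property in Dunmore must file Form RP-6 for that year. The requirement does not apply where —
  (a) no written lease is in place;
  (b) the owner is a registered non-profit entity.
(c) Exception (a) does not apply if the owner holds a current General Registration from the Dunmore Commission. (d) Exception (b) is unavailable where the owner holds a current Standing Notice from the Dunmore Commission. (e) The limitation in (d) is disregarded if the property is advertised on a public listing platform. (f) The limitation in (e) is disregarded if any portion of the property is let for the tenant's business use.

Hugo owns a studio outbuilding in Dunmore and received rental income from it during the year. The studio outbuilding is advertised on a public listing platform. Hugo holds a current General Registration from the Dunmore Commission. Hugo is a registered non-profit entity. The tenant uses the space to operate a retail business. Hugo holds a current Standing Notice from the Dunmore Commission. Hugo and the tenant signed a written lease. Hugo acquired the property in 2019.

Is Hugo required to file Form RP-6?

Exception (a) does not apply: a written lease is in place.
All of (b)'s requirements are met (Hugo is a registered non-profit). But: (d) operates against (b): a current Standing Notice is held. (e) is engaged (the property is publicly advertised), but is set aside by (f): (f) operates against (e): the space is let for business use. (b) is therefore removed.
Every exception is unavailable, so the rule governs.

Yes — Hugo must file Form RP-6.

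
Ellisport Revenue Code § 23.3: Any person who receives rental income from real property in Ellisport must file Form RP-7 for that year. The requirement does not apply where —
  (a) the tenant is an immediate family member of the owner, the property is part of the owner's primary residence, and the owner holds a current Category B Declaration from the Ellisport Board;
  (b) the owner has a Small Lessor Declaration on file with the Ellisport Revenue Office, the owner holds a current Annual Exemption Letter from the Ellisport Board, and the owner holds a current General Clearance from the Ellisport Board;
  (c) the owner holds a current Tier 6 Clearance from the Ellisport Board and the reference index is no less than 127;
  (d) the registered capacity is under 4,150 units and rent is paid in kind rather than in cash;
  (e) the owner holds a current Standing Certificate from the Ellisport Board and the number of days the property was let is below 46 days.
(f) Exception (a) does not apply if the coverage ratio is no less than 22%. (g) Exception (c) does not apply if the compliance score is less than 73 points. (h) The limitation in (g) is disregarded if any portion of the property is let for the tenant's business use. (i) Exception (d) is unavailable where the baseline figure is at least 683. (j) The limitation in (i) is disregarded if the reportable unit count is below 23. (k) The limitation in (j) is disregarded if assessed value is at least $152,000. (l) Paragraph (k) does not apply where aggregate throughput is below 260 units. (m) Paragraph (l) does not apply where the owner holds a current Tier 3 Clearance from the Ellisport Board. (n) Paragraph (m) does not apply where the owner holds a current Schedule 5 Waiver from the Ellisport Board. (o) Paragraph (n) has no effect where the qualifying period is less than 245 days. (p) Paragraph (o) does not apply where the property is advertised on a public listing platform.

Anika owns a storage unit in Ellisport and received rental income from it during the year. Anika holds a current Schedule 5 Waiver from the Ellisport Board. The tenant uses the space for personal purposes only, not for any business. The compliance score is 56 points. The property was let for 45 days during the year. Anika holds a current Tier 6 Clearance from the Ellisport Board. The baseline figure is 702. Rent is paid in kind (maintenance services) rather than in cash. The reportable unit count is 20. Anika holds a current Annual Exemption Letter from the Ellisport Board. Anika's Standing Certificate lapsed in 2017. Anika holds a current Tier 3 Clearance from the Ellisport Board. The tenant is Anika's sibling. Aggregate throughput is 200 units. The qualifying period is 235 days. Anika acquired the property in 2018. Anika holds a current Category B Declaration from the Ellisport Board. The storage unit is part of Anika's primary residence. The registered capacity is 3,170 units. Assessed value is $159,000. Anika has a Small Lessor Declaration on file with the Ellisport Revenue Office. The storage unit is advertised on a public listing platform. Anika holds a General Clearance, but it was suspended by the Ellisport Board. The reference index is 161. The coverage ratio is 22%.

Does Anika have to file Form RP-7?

No — exception (d) applies; Anika is not required to file Form RP-7.

Exception (a): the tenant is an immediate family member; the storage unit is part of the primary residence; a current Category B Declaration is held — every condition holds. However, paragraph (f) must be considered: (f) operates against (a): the coverage ratio is 22%, meeting the 22% threshold. Exception (a) does not apply.
Exception (b) requires that the owner holds a current General Clearance from the Ellisport Board; but the General Clearance is not current, so (b) is unavailable.
All of (c)'s requirements are met (a current Tier 6 Clearance is held; the reference index is 161, meeting the 127 threshold). However, paragraphs (g)–(h) must be considered: (g) operates against (c): the compliance score is 56 points, less than the 73 points limit. (h) is not engaged (the space is used for personal purposes only), so (g) stands. (c) is therefore removed.
Exception (d)'s conditions are all satisfied: the registered capacity is 3,170 units, under the 4,150 units limit; rent is paid in kind. Applying paragraphs (i)–(p): (i) applies (the baseline figure is 702, meeting the 683 threshold), but is set aside by (j): (j) is engaged — the reportable unit count is 20, below the 23 limit. (k) operates (assessed value is $159,000, meeting the $152,000 threshold), but yields to (l): (l) is triggered — aggregate throughput is 200 units, below the 260 units limit. (m) would limit (l) — a current Tier 3 Clearance is held — but (n) sets (m) aside: (n) operates against (m): a current Schedule 5 Waiver is held. (o) would limit (n) — the qualifying period is 235 days, less than the 245 days limit — but (p) sets (o) aside: (p) operates against (o): the property is publicly advertised. So (d) applies.
Exception (e) requires that the owner holds a current Standing Certificate from the Ellisport Board; but the Standing Certificate is not current, so (e) is unavailable.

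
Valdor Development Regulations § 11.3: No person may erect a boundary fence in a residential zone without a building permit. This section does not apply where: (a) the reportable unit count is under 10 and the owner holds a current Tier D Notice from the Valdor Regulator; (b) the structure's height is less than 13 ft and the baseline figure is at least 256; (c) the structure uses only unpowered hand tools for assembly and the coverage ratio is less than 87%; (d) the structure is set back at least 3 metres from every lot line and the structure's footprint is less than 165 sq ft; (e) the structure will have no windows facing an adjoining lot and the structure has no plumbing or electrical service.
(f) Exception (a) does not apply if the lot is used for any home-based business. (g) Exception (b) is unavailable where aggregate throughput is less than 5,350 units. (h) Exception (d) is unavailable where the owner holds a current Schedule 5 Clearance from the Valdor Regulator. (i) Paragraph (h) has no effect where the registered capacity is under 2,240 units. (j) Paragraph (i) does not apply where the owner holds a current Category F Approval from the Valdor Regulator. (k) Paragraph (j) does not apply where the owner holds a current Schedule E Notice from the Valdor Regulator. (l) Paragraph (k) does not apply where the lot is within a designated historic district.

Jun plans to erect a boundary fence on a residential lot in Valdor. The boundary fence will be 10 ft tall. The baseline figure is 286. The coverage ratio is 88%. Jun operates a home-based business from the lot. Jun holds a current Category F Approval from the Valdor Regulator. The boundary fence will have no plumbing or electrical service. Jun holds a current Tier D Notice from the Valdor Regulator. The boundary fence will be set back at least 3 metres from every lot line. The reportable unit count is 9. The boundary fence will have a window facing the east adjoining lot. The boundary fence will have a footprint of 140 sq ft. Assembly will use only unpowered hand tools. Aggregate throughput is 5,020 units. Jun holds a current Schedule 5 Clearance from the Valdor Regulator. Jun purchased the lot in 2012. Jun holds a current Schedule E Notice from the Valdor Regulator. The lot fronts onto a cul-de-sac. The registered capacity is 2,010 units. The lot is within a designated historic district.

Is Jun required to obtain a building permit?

All of (a)'s requirements are met (the reportable unit count is 9, under the 10 limit; a current Tier D Notice is held). Turning to paragraph (f): (f) operates against (a): a home-based business operates on the lot. (a) is therefore removed.
Exception (b)'s conditions are all satisfied: the structure's height is 10 ft, less than the 13 ft limit; the baseline figure is 286, meeting the 256 threshold. But: (g) applies — aggregate throughput is 5,020 units, less than the 5,350 units limit. So (b) is unavailable.
Exception (c) fails — the coverage ratio is 88%, not less than 87%.
All of (d)'s requirements are met (the setback is at least 3 m on every side; the structure's footprint is 140 sq ft, less than the 165 sq ft limit). Turning to paragraphs (h)–(l): (h) operates against (d): a current Schedule 5 Clearance is held. (i) operates (the registered capacity is 2,010 units, under the 2,240 units limit), but yields to (j): (j) operates against (i): a current Category F Approval is held. (k) is triggered (a current Schedule E Notice is held), but yields to (l): (l) applies — the lot is in a historic district. So (d) is unavailable.
Exception (e) fails — a window faces an adjoining lot.
None of the exceptions is available; § 11.3 applies in full.

Yes — Jun must obtain a building permit.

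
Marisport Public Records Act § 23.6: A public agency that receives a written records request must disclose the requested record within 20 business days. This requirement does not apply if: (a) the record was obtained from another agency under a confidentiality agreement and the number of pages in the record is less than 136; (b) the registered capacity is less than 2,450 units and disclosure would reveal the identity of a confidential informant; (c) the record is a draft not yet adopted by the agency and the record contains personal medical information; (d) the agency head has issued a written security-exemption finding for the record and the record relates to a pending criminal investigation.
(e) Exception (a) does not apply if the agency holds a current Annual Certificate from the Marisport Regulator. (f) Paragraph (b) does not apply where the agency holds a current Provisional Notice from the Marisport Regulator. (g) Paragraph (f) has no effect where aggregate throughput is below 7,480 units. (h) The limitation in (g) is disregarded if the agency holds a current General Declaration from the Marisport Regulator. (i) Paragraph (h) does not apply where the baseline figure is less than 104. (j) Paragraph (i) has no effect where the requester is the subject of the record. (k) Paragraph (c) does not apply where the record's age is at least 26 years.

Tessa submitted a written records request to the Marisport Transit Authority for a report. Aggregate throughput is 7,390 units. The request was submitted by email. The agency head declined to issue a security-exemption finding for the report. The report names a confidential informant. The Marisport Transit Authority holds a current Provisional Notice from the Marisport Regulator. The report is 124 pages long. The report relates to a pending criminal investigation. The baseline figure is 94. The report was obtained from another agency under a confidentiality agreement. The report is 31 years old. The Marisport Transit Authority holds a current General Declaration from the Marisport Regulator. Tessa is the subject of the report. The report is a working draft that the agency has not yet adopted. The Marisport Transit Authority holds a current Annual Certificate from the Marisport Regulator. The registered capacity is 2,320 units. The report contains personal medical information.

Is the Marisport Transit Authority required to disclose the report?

Yes — the Marisport Transit Authority must disclose the report.

Exception (a): the report was obtained under a confidentiality agreement; the number of pages in the record is 124, less than the 136 limit — every condition holds. But: (e) operates against (a): a current Annual Certificate is held. So (a) is unavailable.
Exception (b) is satisfied on its face — the registered capacity is 2,320 units, less than the 2,450 units limit; the report names a confidential informant. However, paragraphs (f)–(j) must be considered: (f) is triggered — a current Provisional Notice is held. (g) is triggered (aggregate throughput is 7,390 units, below the 7,480 units limit), but yields to (h): (h) is triggered — a current General Declaration is held. (i) would limit (h) — the baseline figure is 94, less than the 104 limit — but (j) sets (i) aside: (j) operates against (i): Tessa is the subject of the report. So (b) is unavailable.
Exception (c)'s conditions are all satisfied: the report is an unadopted draft; the report contains personal medical information. However, paragraph (k) must be considered: (k) applies — the record's age is 31 years, meeting the 26 years threshold. (c) is therefore removed.
Exception (d) does not apply: the agency head declined to issue a security-exemption finding.
No exception displaces § 23.6.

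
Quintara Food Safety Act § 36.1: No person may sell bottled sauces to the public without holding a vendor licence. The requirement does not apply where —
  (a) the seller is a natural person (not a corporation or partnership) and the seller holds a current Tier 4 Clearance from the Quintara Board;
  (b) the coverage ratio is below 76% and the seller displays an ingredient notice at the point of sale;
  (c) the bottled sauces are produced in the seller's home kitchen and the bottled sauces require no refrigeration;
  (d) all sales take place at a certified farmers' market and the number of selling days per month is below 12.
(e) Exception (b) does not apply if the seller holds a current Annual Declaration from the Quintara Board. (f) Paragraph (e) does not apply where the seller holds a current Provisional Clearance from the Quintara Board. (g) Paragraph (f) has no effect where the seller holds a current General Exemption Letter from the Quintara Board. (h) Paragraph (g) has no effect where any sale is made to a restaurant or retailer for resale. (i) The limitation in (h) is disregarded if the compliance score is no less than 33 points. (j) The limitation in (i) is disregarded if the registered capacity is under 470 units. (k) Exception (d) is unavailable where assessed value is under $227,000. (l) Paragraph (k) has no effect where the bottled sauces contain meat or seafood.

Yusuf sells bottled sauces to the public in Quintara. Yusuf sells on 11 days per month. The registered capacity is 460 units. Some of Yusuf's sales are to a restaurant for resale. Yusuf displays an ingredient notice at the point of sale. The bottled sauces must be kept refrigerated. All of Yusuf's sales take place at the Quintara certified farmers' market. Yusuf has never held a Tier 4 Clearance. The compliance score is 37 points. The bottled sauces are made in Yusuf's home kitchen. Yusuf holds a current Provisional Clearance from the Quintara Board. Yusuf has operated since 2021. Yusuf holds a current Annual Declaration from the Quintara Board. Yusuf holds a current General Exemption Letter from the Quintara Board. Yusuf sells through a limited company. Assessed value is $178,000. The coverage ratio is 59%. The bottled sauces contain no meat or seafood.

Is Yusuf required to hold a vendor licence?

No — exception (b) applies; Yusuf is not required to hold a vendor licence.

Exception (a) requires that the seller is a natural person (not a corporation or partnership); but the seller operates through a limited company, so (a) is unavailable.
Exception (b): the coverage ratio is 59%, below the 76% limit; an ingredient notice is displayed — every condition holds. Considering the limiting provisions: (e) is engaged (a current Annual Declaration is held), but is displaced by (f): (f) operates against (e): a current Provisional Clearance is held. (g) would limit (f) — a current General Exemption Letter is held — but (h) sets (g) aside: (h) operates against (g): some sales are to a restaurant for resale. (i) would limit (h) — the compliance score is 37 points, meeting the 33 points threshold — but (j) sets (i) aside: (j) applies — the registered capacity is 460 units, under the 470 units limit. (b) remains available.
Exception (c) does not apply: the bottled sauces require refrigeration.
Exception (d) is satisfied on its face — all sales are at a certified farmers' market; the number of selling days per month is 11, below the 12 limit. But applying paragraphs (k)–(l): (k) is engaged — assessed value is $178,000, under the $227,000 limit. (l) is not engaged (the bottled sauces contain no meat or seafood), so (k) stands. (d) is therefore removed.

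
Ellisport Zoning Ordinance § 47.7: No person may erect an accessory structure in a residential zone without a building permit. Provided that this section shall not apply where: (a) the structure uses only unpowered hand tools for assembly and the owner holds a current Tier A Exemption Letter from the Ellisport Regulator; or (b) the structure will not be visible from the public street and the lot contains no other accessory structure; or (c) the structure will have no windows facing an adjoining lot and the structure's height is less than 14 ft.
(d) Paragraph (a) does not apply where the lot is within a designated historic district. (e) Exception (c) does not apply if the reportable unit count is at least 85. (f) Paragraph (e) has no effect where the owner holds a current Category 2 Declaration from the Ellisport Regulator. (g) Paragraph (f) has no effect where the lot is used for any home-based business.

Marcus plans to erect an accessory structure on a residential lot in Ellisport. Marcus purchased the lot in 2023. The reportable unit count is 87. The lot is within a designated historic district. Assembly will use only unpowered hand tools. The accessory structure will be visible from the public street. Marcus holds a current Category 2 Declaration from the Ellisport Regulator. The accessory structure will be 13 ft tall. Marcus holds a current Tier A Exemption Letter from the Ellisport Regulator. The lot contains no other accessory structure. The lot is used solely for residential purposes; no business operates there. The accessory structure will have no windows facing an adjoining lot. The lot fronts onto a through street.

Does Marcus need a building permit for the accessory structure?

Exception (a) is satisfied on its face — assembly uses only hand tools; a current Tier A Exemption Letter is held. However, paragraph (d) must be considered: (d) operates against (a): the lot is in a historic district. So (a) is unavailable.
Exception (b) fails — the structure will be visible from the street.
All of (c)'s requirements are met (no windows face an adjoining lot; the structure's height is 13 ft, less than the 14 ft limit). Applying paragraphs (e)–(g): (e) applies (the reportable unit count is 87, meeting the 85 threshold), but is set aside by (f): (f) operates against (e): a current Category 2 Declaration is held. (g) is not engaged (the lot is solely residential), so (f) stands. Exception (c) stands.

No — exception (c) applies; Marcus does not need a building permit.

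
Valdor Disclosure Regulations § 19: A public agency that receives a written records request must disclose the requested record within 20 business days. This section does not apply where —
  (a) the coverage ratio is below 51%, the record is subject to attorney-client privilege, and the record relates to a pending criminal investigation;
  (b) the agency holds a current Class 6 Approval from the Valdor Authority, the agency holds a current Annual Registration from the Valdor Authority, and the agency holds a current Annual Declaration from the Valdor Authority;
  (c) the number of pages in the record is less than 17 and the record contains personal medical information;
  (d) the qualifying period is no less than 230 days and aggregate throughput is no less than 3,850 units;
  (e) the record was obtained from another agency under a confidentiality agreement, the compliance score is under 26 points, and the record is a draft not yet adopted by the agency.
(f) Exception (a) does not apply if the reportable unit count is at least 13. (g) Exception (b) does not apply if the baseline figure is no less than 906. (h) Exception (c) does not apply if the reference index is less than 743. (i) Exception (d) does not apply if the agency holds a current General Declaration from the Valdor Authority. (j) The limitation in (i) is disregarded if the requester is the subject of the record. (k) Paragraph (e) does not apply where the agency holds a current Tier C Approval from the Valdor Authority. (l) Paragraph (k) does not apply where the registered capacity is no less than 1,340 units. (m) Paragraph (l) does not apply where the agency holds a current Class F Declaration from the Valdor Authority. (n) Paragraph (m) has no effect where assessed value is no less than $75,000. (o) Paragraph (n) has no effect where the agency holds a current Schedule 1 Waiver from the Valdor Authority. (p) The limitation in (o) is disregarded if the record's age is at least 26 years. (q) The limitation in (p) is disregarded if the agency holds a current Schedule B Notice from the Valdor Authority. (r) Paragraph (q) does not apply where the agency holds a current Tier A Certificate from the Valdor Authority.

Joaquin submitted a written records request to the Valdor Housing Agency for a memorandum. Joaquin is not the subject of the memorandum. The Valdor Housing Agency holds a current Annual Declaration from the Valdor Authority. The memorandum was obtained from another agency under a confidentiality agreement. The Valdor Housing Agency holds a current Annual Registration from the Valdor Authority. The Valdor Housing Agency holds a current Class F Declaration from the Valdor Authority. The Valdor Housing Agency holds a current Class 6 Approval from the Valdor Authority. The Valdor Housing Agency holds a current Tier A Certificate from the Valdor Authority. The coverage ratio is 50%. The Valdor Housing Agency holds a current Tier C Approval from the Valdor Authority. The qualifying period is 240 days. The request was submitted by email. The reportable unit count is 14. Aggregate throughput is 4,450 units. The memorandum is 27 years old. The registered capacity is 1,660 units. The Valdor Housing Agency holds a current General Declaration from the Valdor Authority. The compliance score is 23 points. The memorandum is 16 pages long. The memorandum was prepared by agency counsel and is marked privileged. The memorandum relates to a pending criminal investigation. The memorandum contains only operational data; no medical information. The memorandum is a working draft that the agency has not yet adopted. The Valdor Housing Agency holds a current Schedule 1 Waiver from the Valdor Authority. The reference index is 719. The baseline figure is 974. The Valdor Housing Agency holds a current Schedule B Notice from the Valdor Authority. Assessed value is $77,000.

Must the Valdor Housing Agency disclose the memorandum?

No — exception (e) applies; the Valdor Housing Agency is not required to disclose the memorandum.

Exception (a) is satisfied on its face — the coverage ratio is 50%, below the 51% limit; the memorandum is privileged; the memorandum relates to a pending investigation. However, paragraph (f) must be considered: (f) operates against (a): the reportable unit count is 14, meeting the 13 threshold. (a) is therefore removed.
Exception (b) is satisfied on its face — a current Class 6 Approval is held; a current Annual Registration is held; a current Annual Declaration is held. However, paragraph (g) must be considered: (g) applies — the baseline figure is 974, meeting the 906 threshold. (b) is therefore removed.
Exception (c) fails — the memorandum contains only operational data.
Exception (d): the qualifying period is 240 days, meeting the 230 days threshold; aggregate throughput is 4,450 units, meeting the 3,850 units threshold — every condition holds. But: (i) applies — a current General Declaration is held. (j), which would lift (i), is not triggered — Joaquin is not the subject of the memorandum. (d) is therefore removed.
Exception (e): the memorandum was obtained under a confidentiality agreement; the compliance score is 23 points, under the 26 points limit; the memorandum is an unadopted draft — every condition holds. As to paragraphs (k)–(r): (k) is triggered (a current Tier C Approval is held), but is itself disapplied by (l): (l) operates against (k): the registered capacity is 1,660 units, meeting the 1,340 units threshold. (m) would limit (l) — a current Class F Declaration is held — but (n) sets (m) aside: (n) is engaged — assessed value is $77,000, meeting the $75,000 threshold. (o) would limit (n) — a current Schedule 1 Waiver is held — but (p) sets (o) aside: (p) applies — the record's age is 27 years, meeting the 26 years threshold. (q) operates (a current Schedule B Notice is held), but is set aside by (r): (r) operates against (q): a current Tier A Certificate is held. (e) remains available.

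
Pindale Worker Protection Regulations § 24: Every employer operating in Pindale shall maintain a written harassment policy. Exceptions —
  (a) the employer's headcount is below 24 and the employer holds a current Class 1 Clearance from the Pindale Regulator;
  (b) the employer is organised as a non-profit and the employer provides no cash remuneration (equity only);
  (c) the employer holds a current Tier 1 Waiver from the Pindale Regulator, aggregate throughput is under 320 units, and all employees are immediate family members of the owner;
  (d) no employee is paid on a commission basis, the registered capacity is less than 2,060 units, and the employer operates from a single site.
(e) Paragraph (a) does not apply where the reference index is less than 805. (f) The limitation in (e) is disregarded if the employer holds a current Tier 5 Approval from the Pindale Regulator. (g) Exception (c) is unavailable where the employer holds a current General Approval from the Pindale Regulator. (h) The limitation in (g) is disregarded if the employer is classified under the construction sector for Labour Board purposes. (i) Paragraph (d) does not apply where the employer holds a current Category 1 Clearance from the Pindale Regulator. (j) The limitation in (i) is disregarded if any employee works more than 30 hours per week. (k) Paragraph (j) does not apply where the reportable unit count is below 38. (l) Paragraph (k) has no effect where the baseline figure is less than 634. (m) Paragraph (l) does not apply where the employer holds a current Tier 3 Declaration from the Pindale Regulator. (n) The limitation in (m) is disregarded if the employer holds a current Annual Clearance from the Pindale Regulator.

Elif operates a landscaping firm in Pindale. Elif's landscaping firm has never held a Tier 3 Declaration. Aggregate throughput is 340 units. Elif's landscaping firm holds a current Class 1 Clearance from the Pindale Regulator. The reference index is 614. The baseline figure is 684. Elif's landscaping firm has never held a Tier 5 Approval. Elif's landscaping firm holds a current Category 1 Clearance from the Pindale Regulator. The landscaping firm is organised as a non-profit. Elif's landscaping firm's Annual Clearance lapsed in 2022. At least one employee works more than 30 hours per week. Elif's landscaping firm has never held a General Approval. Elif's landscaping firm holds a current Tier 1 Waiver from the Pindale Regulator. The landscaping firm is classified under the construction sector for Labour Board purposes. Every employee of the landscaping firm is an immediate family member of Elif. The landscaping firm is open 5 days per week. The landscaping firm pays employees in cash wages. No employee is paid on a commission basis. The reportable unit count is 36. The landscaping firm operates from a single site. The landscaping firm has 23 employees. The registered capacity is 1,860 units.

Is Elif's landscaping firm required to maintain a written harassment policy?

All of (a)'s requirements are met (the employer's headcount is 23, below the 24 limit; a current Class 1 Clearance is held). Turning to paragraphs (e)–(f): (e) operates against (a): the reference index is 614, less than the 805 limit. (f), which would lift (e), is inapplicable — the Tier 5 Approval is not current. Exception (a) does not apply.
Exception (b) requires that the employer provides no cash remuneration (equity only); but employees are paid cash wages, so (b) is unavailable.
Exception (c) fails — aggregate throughput is 340 units, not under 320 units.
Exception (d)'s conditions are all satisfied: no employee is paid on commission; the registered capacity is 1,860 units, less than the 2,060 units limit; the employer operates from a single site. Turning to paragraphs (i)–(n): (i) operates against (d): a current Category 1 Clearance is held. (j) applies (at least one employee exceeds 30 hours/week), but is overridden by (k): (k) operates against (j): the reportable unit count is 36, below the 38 limit. (l), which would lift (k), does not operate here — the baseline figure is 684, not less than 634. Exception (d) does not apply.
No exception applies. The general rule governs.

Yes — Elif's landscaping firm must maintain a written harassment policy.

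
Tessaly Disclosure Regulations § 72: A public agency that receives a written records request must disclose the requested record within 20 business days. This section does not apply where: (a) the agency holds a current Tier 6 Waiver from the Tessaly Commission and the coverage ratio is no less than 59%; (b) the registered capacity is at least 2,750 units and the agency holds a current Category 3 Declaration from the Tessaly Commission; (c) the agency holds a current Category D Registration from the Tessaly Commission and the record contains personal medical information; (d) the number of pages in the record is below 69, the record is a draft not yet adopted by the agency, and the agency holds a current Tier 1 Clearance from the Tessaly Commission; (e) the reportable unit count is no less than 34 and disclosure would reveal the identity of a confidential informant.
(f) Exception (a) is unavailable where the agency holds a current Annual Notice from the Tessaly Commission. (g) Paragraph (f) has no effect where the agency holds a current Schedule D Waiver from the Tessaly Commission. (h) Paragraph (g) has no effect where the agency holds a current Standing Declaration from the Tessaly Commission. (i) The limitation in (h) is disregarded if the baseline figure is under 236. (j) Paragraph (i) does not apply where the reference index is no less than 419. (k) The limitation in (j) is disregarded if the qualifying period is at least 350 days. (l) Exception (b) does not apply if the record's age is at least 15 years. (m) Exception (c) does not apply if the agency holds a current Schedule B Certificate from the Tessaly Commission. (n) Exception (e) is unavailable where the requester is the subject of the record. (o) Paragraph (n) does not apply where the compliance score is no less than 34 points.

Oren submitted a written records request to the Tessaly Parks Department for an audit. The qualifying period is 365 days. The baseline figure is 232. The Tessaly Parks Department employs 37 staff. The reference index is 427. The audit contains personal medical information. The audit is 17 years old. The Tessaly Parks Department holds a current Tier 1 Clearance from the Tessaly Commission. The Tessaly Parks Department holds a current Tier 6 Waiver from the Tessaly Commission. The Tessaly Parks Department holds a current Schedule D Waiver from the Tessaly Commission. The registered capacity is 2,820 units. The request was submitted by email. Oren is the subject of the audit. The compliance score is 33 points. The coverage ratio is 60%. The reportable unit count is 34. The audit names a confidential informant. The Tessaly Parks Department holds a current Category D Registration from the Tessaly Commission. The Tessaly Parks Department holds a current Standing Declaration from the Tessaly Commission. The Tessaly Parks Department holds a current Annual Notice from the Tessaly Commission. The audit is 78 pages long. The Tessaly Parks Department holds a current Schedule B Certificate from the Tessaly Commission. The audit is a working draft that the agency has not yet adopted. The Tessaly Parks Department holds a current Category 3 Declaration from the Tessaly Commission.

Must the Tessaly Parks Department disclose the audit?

No — exception (a) applies; the Tessaly Parks Department is not required to disclose the audit.

Exception (a): a current Tier 6 Waiver is held; the coverage ratio is 60%, meeting the 59% threshold — every condition holds. Under paragraphs (f)–(k): (f) would limit (a) — a current Annual Notice is held — but (g) sets (f) aside: (g) is engaged — a current Schedule D Waiver is held. (h) is engaged (a current Standing Declaration is held), but is displaced by (i): (i) operates against (h): the baseline figure is 232, under the 236 limit. (j) applies (the reference index is 427, meeting the 419 threshold), but is overridden by (k): (k) is triggered — the qualifying period is 365 days, meeting the 350 days threshold. Exception (a) stands.
Exception (b): the registered capacity is 2,820 units, meeting the 2,750 units threshold; a current Category 3 Declaration is held — every condition holds. However, paragraph (l) must be considered: (l) operates against (b): the record's age is 17 years, meeting the 15 years threshold. Exception (b) does not apply.
Exception (c): a current Category D Registration is held; the audit contains personal medical information — every condition holds. But: (m) operates against (c): a current Schedule B Certificate is held. (c) is therefore removed.
Exception (d) fails — the number of pages in the record is 78, not below 69.
Exception (e): the reportable unit count is 34, meeting the 34 threshold; the audit names a confidential informant — every condition holds. Turning to paragraphs (n)–(o): (n) operates against (e): Oren is the subject of the audit. (o), which would lift (n), does not operate here — the compliance score is 33 points, short of 34 points. (e) is therefore removed.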